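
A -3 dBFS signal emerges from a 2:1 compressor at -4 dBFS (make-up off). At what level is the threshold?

Let T be the threshold. Output overshoot = (input overshoot)/R, so -4 − T = (-3 − T)/2.
2·(-4 − T) = -3 − T → 1·T = -8 − (-3) = -5.
T = -5/1 = -5 dBFS.

-5 dBFS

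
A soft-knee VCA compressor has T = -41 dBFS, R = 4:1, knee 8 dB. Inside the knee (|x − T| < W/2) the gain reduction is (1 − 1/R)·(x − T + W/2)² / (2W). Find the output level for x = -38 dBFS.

-40.296875 dBFS

x − T + W/2 = -38 − (-41) + 4 = 7.
GR = (1 − 1/4) × 7² / 16 = 0.75 × 49 / 16 = 2.296875 dB.
Output = -38 − 2.296875 = -40.296875 dBFS.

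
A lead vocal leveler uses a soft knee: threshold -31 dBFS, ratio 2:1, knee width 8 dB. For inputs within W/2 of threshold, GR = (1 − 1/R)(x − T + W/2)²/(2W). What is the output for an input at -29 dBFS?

x − T + W/2 = -29 − (-31) + 4 = 6.
GR = (1 − 1/2) × 6² / 16 = 0.5 × 36 / 16 = 1.125 dB.
Output = -29 − 1.125 = -30.125 dBFS.

-30.125 dBFS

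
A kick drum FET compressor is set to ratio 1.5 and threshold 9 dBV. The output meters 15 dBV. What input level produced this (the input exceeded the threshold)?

18 dBV

Post-compression overshoot = 15 − 9 = 6 dB.
Before 1.5:1 compression the overshoot was 6 × 1.5 = 9 dB, so input = 9 + 9 = 18 dBV.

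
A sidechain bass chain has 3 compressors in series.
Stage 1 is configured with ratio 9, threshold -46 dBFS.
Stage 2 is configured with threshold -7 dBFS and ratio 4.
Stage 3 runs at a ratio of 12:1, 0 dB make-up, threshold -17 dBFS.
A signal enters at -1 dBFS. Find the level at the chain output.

-41 dBFS

Stage 1: -1 dBFS is 45 dB over -46 dBFS; at 9:1 that becomes 5 dB over, giving -41 dBFS.
Stage 2: -41 dBFS is at or below the -7 dBFS threshold — no compression; output -41 dBFS.
Stage 3: below threshold (-41 ≤ -17); passes unchanged; output -41 dBFS.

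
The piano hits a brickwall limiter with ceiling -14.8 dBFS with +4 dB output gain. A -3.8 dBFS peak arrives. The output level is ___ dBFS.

A brickwall limiter is an ∞:1 compressor: any input above the ceiling is clamped to -14.8 dBFS.
Output gain then adds 4 dB: -14.8 + 4 = -10.8 dBFS.

-10.8 dBFS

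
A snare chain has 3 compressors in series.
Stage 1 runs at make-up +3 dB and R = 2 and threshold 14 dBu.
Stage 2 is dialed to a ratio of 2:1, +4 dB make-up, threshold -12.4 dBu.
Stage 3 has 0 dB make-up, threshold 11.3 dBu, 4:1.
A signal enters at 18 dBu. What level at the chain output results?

Stage 1: 4 dB above 14 dBu, reduced 2:1 to 2 dB above → 16 dBu; +3 dB make-up → 19 dBu.
Stage 2: 31.4 dB above -12.4 dBu, reduced 2:1 to 15.7 dB above → 3.3 dBu; +4 dB make-up → 7.3 dBu.
Stage 3: 7.3 dBu ≤ 11.3 dBu, so stage 3 doesn't engage; output 7.3 dBu.

7.3 dBu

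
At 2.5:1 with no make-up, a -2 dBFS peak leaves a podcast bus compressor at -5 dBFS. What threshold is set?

-7 dBFS

Input is 5 dB above T (since output overshoot × R = input overshoot: (-5 − T)·2.5 = -2 − T gives T = -7 dBFS).
Check: -7 + (-2 − (-7))/2.5 = -7 + 2 = -5 dBFS. ✓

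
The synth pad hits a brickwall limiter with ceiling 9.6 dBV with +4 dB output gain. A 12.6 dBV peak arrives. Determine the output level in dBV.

At ∞:1, everything above 9.6 dBV is held at the ceiling.
Output gain then adds 4 dB: 9.6 + 4 = 13.6 dBV.

13.6 dBV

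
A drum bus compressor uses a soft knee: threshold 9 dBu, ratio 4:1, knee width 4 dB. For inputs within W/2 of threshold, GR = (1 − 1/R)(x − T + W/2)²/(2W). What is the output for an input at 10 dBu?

9.15625 dBu

x − T + W/2 = 10 − 9 + 2 = 3.
GR = (1 − 1/4) × 3² / 8 = 0.75 × 9 / 8 = 0.84375 dB.
Output = 10 − 0.84375 = 9.15625 dBu.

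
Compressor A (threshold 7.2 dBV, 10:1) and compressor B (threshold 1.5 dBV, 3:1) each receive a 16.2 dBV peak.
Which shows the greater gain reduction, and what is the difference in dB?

A: GR = 9 − 9/10 = 8.1 dB.
B: GR = 14.7 − 14.7/3 = 9.8 dB.
B reduces 1.7 dB more.

B, by 1.7 dB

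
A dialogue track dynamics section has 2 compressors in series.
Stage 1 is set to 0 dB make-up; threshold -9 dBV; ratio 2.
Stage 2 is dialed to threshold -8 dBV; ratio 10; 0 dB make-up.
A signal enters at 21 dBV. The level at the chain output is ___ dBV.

Stage 1: 30 dB above -9 dBV, reduced 2:1 to 15 dB above → 6 dBV.
Stage 2: overshoot 14 dB → 14/10 = 1.4 dB → -6.6 dBV.

-6.6 dBV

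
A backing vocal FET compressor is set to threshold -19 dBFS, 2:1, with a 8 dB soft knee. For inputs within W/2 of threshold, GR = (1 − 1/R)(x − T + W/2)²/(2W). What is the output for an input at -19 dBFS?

x − T + W/2 = -19 − (-19) + 4 = 4.
GR = (1 − 1/2) × 4² / 16 = 0.5 × 16 / 16 = 0.5 dB.
Output = -19 − 0.5 = -19.5 dBFS.

-19.5 dBFS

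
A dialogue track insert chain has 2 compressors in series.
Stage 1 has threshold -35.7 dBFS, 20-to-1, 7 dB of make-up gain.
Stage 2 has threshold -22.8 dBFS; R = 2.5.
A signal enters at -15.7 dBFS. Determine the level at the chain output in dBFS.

Stage 1: -15.7 dBFS is 20 dB over -35.7 dBFS; at 20:1 that becomes 1 dB over, giving -34.7 dBFS; +7 dB make-up → -27.7 dBFS.
Stage 2: -27.7 dBFS ≤ -22.8 dBFS, so stage 2 doesn't engage; output -27.7 dBFS.

-27.7 dBFS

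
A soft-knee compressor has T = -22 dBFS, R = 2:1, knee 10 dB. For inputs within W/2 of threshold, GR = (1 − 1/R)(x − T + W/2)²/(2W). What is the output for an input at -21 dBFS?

-21.9 dBFS

x − T + W/2 = -21 − (-22) + 5 = 6.
GR = (1 − 1/2) × 6² / 20 = 0.5 × 36 / 20 = 0.9 dB.
Output = -21 − 0.9 = -21.9 dBFS.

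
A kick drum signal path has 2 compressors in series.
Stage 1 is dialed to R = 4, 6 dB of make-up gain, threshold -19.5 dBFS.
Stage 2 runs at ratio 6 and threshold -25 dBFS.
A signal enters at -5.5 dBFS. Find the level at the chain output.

-22.5 dBFS

Stage 1: overshoot 14 dB → 14/4 = 3.5 dB → -16 dBFS; +6 dB make-up → -10 dBFS.
Stage 2: -10 dBFS is 15 dB over -25 dBFS; at 6:1 that becomes 2.5 dB over, giving -22.5 dBFS.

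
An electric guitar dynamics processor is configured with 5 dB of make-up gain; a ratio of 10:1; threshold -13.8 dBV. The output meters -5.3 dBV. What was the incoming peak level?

21.2 dBV

Stripping the +5 dB make-up gives -10.3 dBV at the gain stage.
Post-compression overshoot = -10.3 − (-13.8) = 3.5 dB.
Input overshoot = R × output overshoot = 35 dB → input = -13.8 + 35 = 21.2 dBV.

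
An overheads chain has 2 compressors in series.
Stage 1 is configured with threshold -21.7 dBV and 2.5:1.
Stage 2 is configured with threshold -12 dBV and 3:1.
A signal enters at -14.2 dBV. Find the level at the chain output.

Stage 1: -14.2 dBV is 7.5 dB over -21.7 dBV; at 2.5:1 that becomes 3 dB over, giving -18.7 dBV.
Stage 2: -18.7 dBV is at or below the -12 dBV threshold — no compression; output -18.7 dBV.

-18.7 dBV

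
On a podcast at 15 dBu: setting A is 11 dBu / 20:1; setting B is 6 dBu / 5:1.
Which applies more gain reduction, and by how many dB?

A: GR = 4 − 4/20 = 3.8 dB.
B: GR = 9 − 9/5 = 7.2 dB.
Difference: 3.4 dB in favour of B.

B, by 3.4 dB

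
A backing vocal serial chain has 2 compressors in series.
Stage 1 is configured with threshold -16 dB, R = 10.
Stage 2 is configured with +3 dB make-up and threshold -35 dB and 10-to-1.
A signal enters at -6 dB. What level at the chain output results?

Stage 1: -6 dB is 10 dB over -16 dB; at 10:1 that becomes 1 dB over, giving -15 dB.
Stage 2: 20 dB above -35 dB, reduced 10:1 to 2 dB above → -33 dB; +3 dB make-up → -30 dB.

-30 dB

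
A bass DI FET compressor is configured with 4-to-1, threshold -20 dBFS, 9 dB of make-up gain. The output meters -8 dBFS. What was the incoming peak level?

Remove make-up: -8 − 9 = -17 dBFS.
The compressed level sits -17 − (-20) = 3 dB over threshold.
Before 4:1 compression the overshoot was 3 × 4 = 12 dB, so input = -20 + 12 = -8 dBFS.

-8 dBFS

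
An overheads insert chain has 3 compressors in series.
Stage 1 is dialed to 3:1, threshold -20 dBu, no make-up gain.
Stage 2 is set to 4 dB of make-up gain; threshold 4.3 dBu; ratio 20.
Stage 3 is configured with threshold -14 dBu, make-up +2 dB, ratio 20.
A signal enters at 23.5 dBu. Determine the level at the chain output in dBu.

Stage 1: 43.5 dB above -20 dBu, reduced 3:1 to 14.5 dB above → -5.5 dBu.
Stage 2: -5.5 dBu is at or below the 4.3 dBu threshold — no compression; make-up brings it to -1.5 dBu.
Stage 3: 12.5 dB above -14 dBu, reduced 20:1 to 0.625 dB above → -13.375 dBu; +2 dB make-up → -11.375 dBu.

-11.375 dBu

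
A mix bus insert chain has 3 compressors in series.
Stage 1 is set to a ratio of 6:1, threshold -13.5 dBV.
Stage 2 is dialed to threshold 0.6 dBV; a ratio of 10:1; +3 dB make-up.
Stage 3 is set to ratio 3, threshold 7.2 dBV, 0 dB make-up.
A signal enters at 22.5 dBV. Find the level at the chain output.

Stage 1: 36 dB above -13.5 dBV, reduced 6:1 to 6 dB above → -7.5 dBV.
Stage 2: -7.5 dBV is at or below the 0.6 dBV threshold — no compression; make-up brings it to -4.5 dBV.
Stage 3: -4.5 dBV ≤ 7.2 dBV, so stage 3 doesn't engage; output -4.5 dBV.

-4.5 dBV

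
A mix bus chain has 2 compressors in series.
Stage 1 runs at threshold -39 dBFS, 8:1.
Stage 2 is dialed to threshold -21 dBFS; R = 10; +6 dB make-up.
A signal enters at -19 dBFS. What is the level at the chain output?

Stage 1: 20 dB above -39 dBFS, reduced 8:1 to 2.5 dB above → -36.5 dBFS.
Stage 2: below threshold (-36.5 ≤ -21); passes unchanged; make-up brings it to -30.5 dBFS.

-30.5 dBFS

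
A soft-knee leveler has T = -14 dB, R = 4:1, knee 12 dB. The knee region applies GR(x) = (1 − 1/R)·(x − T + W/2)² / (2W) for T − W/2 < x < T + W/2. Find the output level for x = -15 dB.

x − T + W/2 = -15 − (-14) + 6 = 5.
GR = (1 − 1/4) × 5² / 24 = 0.75 × 25 / 24 = 0.78125 dB.
Output = -15 − 0.78125 = -15.78125 dB.

-15.78125 dB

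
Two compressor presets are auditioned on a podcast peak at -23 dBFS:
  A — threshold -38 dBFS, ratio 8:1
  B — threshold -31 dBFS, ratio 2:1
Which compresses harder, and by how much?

A: GR = 15 − 15/8 = 13.125 dB.
B: GR = 8 − 8/2 = 4 dB.
A applies 9.125 dB more gain reduction.

A, by 9.125 dB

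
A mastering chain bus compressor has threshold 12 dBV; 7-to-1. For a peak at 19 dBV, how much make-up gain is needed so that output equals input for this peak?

Overshoot 7 dB → 7/7 = 1 dB after compression, so the compressed level is 12 + 1 = 13 dBV.
Make-up = target − compressed = 19 − 13 = 6 dB.

6 dB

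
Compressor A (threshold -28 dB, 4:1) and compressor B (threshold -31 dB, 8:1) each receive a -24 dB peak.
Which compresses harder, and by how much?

B, by 3.125 dB

A: 4 dB over, compressed to 1 dB over, so 3 dB of GR.
B: 7 dB over, compressed to 0.875 dB over, so 6.125 dB of GR.
B applies 3.125 dB more gain reduction.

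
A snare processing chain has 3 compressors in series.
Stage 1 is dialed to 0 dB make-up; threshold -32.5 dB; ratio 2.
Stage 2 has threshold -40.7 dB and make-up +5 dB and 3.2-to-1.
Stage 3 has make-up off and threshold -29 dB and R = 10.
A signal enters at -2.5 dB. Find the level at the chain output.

Stage 1: -2.5 dB is 30 dB over -32.5 dB; at 2:1 that becomes 15 dB over, giving -17.5 dB.
Stage 2: overshoot 23.2 dB → 23.2/3.2 = 7.25 dB → -33.45 dB; +5 dB make-up → -28.45 dB.
Stage 3: -28.45 dB is 0.55 dB over -29 dB; at 10:1 that becomes 0.055 dB over, giving -28.945 dB.

-28.945 dB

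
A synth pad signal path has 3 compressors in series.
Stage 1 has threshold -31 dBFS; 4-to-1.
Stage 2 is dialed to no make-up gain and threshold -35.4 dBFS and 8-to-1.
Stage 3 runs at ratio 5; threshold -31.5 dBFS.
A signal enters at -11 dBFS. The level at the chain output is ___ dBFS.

Stage 1: 20 dB above -31 dBFS, reduced 4:1 to 5 dB above → -26 dBFS.
Stage 2: 9.4 dB above -35.4 dBFS, reduced 8:1 to 1.175 dB above → -34.225 dBFS.
Stage 3: -34.225 dBFS is at or below the -31.5 dBFS threshold — no compression; output -34.225 dBFS.

-34.225 dBFS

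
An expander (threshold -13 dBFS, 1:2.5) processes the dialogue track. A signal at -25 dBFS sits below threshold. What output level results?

-43 dBFS

The input is 12 dB below the -13 dBFS threshold.
A 1:2.5 expander multiplies undershoot by 2.5: 12 × 2.5 = 30 dB below threshold.
Output = -13 − 30 = -43 dBFS.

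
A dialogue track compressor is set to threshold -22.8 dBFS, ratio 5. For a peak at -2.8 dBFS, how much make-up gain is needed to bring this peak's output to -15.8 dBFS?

The peak compresses to -22.8 + 20/5 = -18.8 dBFS.
To reach -15.8 dBFS requires -15.8 − (-18.8) = 3 dB of make-up.

3 dB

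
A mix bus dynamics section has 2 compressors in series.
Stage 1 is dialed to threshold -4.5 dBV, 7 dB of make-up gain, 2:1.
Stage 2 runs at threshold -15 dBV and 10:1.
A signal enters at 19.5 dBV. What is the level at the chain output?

Stage 1: 19.5 dBV is 24 dB over -4.5 dBV; at 2:1 that becomes 12 dB over, giving 7.5 dBV; +7 dB make-up → 14.5 dBV.
Stage 2: 14.5 dBV is 29.5 dB over -15 dBV; at 10:1 that becomes 2.95 dB over, giving -12.05 dBV.

-12.05 dBV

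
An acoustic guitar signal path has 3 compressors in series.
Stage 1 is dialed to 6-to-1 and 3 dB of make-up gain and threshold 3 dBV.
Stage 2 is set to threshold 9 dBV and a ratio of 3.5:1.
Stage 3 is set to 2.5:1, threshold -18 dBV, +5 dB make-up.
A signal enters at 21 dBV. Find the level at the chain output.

-2.2 dBV

Stage 1: overshoot 18 dB → 18/6 = 3 dB → 6 dBV; +3 dB make-up → 9 dBV.
Stage 2: 9 dBV is at or below the 9 dBV threshold — no compression; output 9 dBV.
Stage 3: overshoot 27 dB → 27/2.5 = 10.8 dB → -7.2 dBV; +5 dB make-up → -2.2 dBV.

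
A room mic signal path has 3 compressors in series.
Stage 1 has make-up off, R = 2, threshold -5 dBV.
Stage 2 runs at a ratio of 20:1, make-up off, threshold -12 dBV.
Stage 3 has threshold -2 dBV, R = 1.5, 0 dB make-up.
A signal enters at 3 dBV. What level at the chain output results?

-11.45 dBV

Stage 1: 3 dBV is 8 dB over -5 dBV; at 2:1 that becomes 4 dB over, giving -1 dBV.
Stage 2: 11 dB above -12 dBV, reduced 20:1 to 0.55 dB above → -11.45 dBV.
Stage 3: -11.45 dBV ≤ -2 dBV, so stage 3 doesn't engage; output -11.45 dBV.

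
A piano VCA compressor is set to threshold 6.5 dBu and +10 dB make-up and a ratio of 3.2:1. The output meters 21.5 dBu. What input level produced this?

Remove make-up: 21.5 − 10 = 11.5 dBu.
That's 5 dB above the 6.5 dBu threshold.
Undo the ratio: input overshoot = 5 × 3.2 = 16 dB, giving input = 22.5 dBu.

22.5 dBu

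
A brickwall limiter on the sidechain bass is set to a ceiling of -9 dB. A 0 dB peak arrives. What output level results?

-9 dB

The limiter clamps the peak to its -9 dB ceiling.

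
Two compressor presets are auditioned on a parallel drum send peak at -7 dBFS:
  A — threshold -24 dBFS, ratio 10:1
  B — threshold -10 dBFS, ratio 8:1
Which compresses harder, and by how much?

A, by 12.675 dB

A: GR = 17 − 17/10 = 15.3 dB.
B: GR = 3 − 3/8 = 2.625 dB.
A reduces 12.675 dB more.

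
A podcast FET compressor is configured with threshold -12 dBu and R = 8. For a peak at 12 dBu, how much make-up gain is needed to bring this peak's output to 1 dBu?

Overshoot 24 dB → 24/8 = 3 dB after compression, so the compressed level is -12 + 3 = -9 dBu.
Make-up = target − compressed = 1 − (-9) = 10 dB.

10 dB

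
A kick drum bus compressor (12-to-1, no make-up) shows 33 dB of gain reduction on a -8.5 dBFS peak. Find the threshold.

-44.5 dBFS

Let T be the threshold. Output overshoot = (input overshoot)/R, so -41.5 − T = (-8.5 − T)/12.
12·(-41.5 − T) = -8.5 − T → 11·T = -498 − (-8.5) = -489.5.
T = -489.5/11 = -44.5 dBFS.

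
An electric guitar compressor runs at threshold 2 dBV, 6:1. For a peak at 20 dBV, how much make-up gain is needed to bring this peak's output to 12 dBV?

Without make-up, output = threshold + overshoot/6 = 2 + 3 = 5 dBV.
Gap to target: 7 dB.

7 dB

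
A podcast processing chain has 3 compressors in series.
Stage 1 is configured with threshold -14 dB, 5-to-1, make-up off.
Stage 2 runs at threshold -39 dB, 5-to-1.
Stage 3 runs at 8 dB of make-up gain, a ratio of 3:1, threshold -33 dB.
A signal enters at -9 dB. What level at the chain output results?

-25.8 dB

Stage 1: overshoot 5 dB → 5/5 = 1 dB → -13 dB.
Stage 2: overshoot 26 dB → 26/5 = 5.2 dB → -33.8 dB.
Stage 3: -33.8 dB ≤ -33 dB, so stage 3 doesn't engage; make-up brings it to -25.8 dB.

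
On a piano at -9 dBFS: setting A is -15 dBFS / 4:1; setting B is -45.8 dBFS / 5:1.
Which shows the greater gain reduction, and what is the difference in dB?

B, by 24.94 dB

A: 6 dB over, compressed to 1.5 dB over, so 4.5 dB of GR.
B: 36.8 dB over, compressed to 7.36 dB over, so 29.44 dB of GR.
B applies 24.94 dB more gain reduction.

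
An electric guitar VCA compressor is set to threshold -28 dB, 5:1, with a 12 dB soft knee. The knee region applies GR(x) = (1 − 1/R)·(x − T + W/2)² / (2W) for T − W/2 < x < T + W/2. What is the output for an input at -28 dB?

x − T + W/2 = -28 − (-28) + 6 = 6.
GR = (1 − 1/5) × 6² / 24 = 0.8 × 36 / 24 = 1.2 dB.
Output = -28 − 1.2 = -29.2 dB.

-29.2 dB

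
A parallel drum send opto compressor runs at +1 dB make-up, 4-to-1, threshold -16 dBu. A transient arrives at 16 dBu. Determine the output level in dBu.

16 dBu sits 32 dB over threshold.
The 32 dB excess becomes 8 dB after 4:1 reduction.
So the level is -16 + 8 = -8 dBu; make-up adds 1 dB, giving -7 dBu.

-7 dBu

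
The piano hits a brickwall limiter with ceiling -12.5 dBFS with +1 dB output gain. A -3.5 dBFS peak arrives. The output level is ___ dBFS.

-11.5 dBFS

The limiter clamps the peak to its -12.5 dBFS ceiling.
Output gain then adds 1 dB: -12.5 + 1 = -11.5 dBFS.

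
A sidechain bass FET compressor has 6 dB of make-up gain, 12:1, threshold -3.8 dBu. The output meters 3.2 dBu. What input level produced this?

Before make-up, the level was 3.2 − 6 = -2.8 dBu.
That's 1 dB above the -3.8 dBu threshold.
Undo the ratio: input overshoot = 1 × 12 = 12 dB, giving input = 8.2 dBu.

8.2 dBu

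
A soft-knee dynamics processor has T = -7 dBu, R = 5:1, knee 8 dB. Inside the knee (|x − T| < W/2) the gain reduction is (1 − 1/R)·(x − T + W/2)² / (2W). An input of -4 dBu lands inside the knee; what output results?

x − T + W/2 = -4 − (-7) + 4 = 7.
GR = (1 − 1/5) × 7² / 16 = 0.8 × 49 / 16 = 2.45 dB.
Output = -4 − 2.45 = -6.45 dBu.

-6.45 dBu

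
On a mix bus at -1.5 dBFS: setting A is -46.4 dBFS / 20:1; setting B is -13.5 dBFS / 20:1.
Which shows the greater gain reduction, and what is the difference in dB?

A, by 31.255 dB

A: 44.9 dB over, compressed to 2.245 dB over, so 42.655 dB of GR.
B: 12 dB over, compressed to 0.6 dB over, so 11.4 dB of GR.
Difference: 31.255 dB in favour of A.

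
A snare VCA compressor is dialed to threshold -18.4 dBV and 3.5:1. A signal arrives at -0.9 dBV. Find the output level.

-0.9 dBV sits 17.5 dB over threshold.
The 17.5 dB excess becomes 5 dB after 3.5:1 reduction.
Output = -18.4 + 5 = -13.4 dBV.

-13.4 dBV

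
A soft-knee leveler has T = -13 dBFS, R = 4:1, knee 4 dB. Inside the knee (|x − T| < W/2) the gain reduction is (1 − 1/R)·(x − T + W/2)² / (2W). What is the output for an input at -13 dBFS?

x − T + W/2 = -13 − (-13) + 2 = 2.
GR = (1 − 1/4) × 2² / 8 = 0.75 × 4 / 8 = 0.375 dB.
Output = -13 − 0.375 = -13.375 dBFS.

-13.375 dBFS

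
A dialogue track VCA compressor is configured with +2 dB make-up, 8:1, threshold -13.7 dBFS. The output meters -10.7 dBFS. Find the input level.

Before make-up, the level was -10.7 − 2 = -12.7 dBFS.
Post-compression overshoot = -12.7 − (-13.7) = 1 dB.
Input overshoot = R × output overshoot = 8 dB → input = -13.7 + 8 = -5.7 dBFS.

-5.7 dBFS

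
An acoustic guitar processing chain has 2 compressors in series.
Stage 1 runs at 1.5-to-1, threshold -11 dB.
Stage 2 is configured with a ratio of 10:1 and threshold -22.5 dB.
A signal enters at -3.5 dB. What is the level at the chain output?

Stage 1: overshoot 7.5 dB → 7.5/1.5 = 5 dB → -6 dB.
Stage 2: -6 dB is 16.5 dB over -22.5 dB; at 10:1 that becomes 1.65 dB over, giving -20.85 dB.

-20.85 dB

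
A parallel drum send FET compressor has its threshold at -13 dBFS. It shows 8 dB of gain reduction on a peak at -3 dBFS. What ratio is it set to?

5:1

Input overshoot = -3 − (-13) = 10 dB.
Output overshoot = 10 − 8 = 2 dB.
Ratio = input overshoot / output overshoot = 10 / 2 = 5.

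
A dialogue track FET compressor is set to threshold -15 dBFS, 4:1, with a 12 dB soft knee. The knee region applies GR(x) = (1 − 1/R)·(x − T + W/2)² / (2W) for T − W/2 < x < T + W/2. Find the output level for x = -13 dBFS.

-15 dBFS

x − T + W/2 = -13 − (-15) + 6 = 8.
GR = (1 − 1/4) × 8² / 24 = 0.75 × 64 / 24 = 2 dB.
Output = -13 − 2 = -15 dBFS.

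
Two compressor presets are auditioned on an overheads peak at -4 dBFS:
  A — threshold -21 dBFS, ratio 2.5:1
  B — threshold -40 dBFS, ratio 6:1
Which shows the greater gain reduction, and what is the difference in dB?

B, by 19.8 dB

A: 17 dB over, compressed to 6.8 dB over, so 10.2 dB of GR.
B: 36 dB over, compressed to 6 dB over, so 30 dB of GR.
B applies 19.8 dB more gain reduction.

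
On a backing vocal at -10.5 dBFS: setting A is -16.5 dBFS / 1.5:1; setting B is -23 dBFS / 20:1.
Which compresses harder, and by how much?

A: 6 dB over, compressed to 4 dB over, so 2 dB of GR.
B: 12.5 dB over, compressed to 0.625 dB over, so 11.875 dB of GR.
B applies 9.875 dB more gain reduction.

B, by 9.875 dB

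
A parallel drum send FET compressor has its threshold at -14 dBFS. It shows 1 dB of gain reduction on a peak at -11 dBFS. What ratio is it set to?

Input overshoot = -11 − (-14) = 3 dB.
Output overshoot = 3 − 1 = 2 dB.
Ratio = input overshoot / output overshoot = 3 / 2 = 1.5.

1.5:1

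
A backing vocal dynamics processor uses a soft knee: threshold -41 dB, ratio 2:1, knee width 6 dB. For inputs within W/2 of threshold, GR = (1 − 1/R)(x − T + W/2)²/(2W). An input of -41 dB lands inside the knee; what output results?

-41.375 dB

x − T + W/2 = -41 − (-41) + 3 = 3.
GR = (1 − 1/2) × 3² / 12 = 0.5 × 9 / 12 = 0.375 dB.
Output = -41 − 0.375 = -41.375 dB.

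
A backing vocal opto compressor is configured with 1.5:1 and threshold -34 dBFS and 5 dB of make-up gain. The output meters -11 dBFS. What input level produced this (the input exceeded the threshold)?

Stripping the +5 dB make-up gives -16 dBFS at the gain stage.
Post-compression overshoot = -16 − (-34) = 18 dB.
Before 1.5:1 compression the overshoot was 18 × 1.5 = 27 dB, so input = -34 + 27 = -7 dBFS.

-7 dBFS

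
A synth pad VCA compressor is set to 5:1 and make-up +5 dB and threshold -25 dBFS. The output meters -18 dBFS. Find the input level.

Remove make-up: -18 − 5 = -23 dBFS.
Post-compression overshoot = -23 − (-25) = 2 dB.
Undo the ratio: input overshoot = 2 × 5 = 10 dB, giving input = -15 dBFS.

-15 dBFS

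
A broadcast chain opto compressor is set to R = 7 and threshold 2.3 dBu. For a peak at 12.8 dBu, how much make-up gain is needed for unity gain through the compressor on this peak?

The peak compresses to 2.3 + 10.5/7 = 3.8 dBu.
To reach 12.8 dBu requires 12.8 − 3.8 = 9 dB of make-up.

9 dB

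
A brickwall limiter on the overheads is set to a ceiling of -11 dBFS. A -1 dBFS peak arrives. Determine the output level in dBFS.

At ∞:1, everything above -11 dBFS is held at the ceiling.

-11 dBFS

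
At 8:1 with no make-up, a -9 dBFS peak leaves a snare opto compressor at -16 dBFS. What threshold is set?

Let T be the threshold. Output overshoot = (input overshoot)/R, so -16 − T = (-9 − T)/8.
8·(-16 − T) = -9 − T → 7·T = -128 − (-9) = -119.
T = -119/7 = -17 dBFS.

-17 dBFS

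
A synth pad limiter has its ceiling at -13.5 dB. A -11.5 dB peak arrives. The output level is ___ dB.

At ∞:1, everything above -13.5 dB is held at the ceiling.

-13.5 dB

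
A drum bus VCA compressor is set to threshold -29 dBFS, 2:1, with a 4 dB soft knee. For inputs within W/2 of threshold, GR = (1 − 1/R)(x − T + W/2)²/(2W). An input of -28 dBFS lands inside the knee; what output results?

x − T + W/2 = -28 − (-29) + 2 = 3.
GR = (1 − 1/2) × 3² / 8 = 0.5 × 9 / 8 = 0.5625 dB.
Output = -28 − 0.5625 = -28.5625 dBFS.

-28.5625 dBFS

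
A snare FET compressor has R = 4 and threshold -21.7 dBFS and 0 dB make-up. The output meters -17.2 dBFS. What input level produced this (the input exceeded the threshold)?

-3.7 dBFS

Post-compression overshoot = -17.2 − (-21.7) = 4.5 dB.
Before 4:1 compression the overshoot was 4.5 × 4 = 18 dB, so input = -21.7 + 18 = -3.7 dBFS.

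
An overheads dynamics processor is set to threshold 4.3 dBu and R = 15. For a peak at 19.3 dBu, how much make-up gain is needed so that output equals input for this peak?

14 dB

The peak compresses to 4.3 + 15/15 = 5.3 dBu.
To reach 19.3 dBu requires 19.3 − 5.3 = 14 dB of make-up.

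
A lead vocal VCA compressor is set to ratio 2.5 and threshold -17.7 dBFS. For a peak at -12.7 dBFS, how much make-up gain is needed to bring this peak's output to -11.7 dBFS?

Without make-up, output = threshold + overshoot/2.5 = -17.7 + 2 = -15.7 dBFS.
Gap to target: 4 dB.

4 dB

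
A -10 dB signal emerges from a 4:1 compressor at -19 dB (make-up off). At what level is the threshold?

Gain reduction = -10 − (-19) = 9 dB; output overshoot = GR / (R − 1) = 9 / 3 = 3 dB.
Threshold = output − output overshoot = -19 − 3 = -22 dB.

-22 dB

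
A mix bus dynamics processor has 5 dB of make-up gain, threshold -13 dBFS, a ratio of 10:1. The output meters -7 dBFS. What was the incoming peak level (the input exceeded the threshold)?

-3 dBFS

Before make-up, the level was -7 − 5 = -12 dBFS.
The compressed level sits -12 − (-13) = 1 dB over threshold.
Undo the ratio: input overshoot = 1 × 10 = 10 dB, giving input = -3 dBFS.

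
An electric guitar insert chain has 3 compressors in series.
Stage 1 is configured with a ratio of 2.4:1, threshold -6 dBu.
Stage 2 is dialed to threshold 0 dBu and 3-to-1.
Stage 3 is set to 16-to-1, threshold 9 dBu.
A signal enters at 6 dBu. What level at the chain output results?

-1 dBu

Stage 1: 12 dB above -6 dBu, reduced 2.4:1 to 5 dB above → -1 dBu.
Stage 2: below threshold (-1 ≤ 0); passes unchanged; output -1 dBu.
Stage 3: -1 dBu ≤ 9 dBu, so stage 3 doesn't engage; output -1 dBu.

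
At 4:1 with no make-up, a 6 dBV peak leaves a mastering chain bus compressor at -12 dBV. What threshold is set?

Input is 24 dB above T (since output overshoot × R = input overshoot: (-12 − T)·4 = 6 − T gives T = -18 dBV).
Check: -18 + (6 − (-18))/4 = -18 + 6 = -12 dBV. ✓

-18 dBV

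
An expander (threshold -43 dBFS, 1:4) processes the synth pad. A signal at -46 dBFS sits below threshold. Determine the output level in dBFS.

-55 dBFS

Below threshold, a 1:4 expander applies gain = (4−1)×(T − x) of attenuation.
(4−1) × 3 = 9 dB, so output = -46 − 9 = -55 dBFS.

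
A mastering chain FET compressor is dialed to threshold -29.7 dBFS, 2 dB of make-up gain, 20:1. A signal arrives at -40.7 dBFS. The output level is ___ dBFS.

-40.7 dBFS is 11 dB below the -29.7 dBFS threshold, so no gain reduction is applied.
Make-up gain adds 2 dB: -40.7 + 2 = -38.7 dBFS.

-38.7 dBFS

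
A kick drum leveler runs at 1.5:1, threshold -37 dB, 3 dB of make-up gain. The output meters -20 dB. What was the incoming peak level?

-16 dB

Remove make-up: -20 − 3 = -23 dB.
That's 14 dB above the -37 dB threshold.
Undo the ratio: input overshoot = 14 × 1.5 = 21 dB, giving input = -16 dB.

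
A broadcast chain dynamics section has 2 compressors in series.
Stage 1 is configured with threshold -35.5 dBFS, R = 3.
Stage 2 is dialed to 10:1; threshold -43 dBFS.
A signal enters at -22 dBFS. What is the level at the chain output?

Stage 1: overshoot 13.5 dB → 13.5/3 = 4.5 dB → -31 dBFS.
Stage 2: 12 dB above -43 dBFS, reduced 10:1 to 1.2 dB above → -41.8 dBFS.

-41.8 dBFS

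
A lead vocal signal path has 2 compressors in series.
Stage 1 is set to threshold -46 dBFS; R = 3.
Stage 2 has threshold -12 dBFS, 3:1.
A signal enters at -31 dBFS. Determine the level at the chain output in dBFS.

-41 dBFS

Stage 1: -31 dBFS is 15 dB over -46 dBFS; at 3:1 that becomes 5 dB over, giving -41 dBFS.
Stage 2: -41 dBFS ≤ -12 dBFS, so stage 2 doesn't engage; output -41 dBFS.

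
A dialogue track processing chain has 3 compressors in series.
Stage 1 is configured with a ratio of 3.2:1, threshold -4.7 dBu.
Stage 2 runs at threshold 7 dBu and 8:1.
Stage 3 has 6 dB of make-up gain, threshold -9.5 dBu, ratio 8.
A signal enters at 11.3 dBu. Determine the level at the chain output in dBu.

-2.275 dBu

Stage 1: 11.3 dBu is 16 dB over -4.7 dBu; at 3.2:1 that becomes 5 dB over, giving 0.3 dBu.
Stage 2: 0.3 dBu ≤ 7 dBu, so stage 2 doesn't engage; output 0.3 dBu.
Stage 3: 0.3 dBu is 9.8 dB over -9.5 dBu; at 8:1 that becomes 1.225 dB over, giving -8.275 dBu; +6 dB make-up → -2.275 dBu.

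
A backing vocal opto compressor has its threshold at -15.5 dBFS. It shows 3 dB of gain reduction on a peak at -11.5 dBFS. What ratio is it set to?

4:1

Input overshoot = -11.5 − (-15.5) = 4 dB.
Output overshoot = 4 − 3 = 1 dB.
Ratio = input overshoot / output overshoot = 4 / 1 = 4.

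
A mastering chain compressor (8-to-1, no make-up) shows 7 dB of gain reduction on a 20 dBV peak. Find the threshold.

Input is 8 dB above T (since output overshoot × R = input overshoot: (13 − T)·8 = 20 − T gives T = 12 dBV).
Check: 12 + (20 − 12)/8 = 12 + 1 = 13 dBV. ✓

12 dBV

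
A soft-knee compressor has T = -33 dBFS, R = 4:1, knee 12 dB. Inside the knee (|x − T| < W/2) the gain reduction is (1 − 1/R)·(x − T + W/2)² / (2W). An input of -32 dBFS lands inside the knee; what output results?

-33.53125 dBFS

x − T + W/2 = -32 − (-33) + 6 = 7.
GR = (1 − 1/4) × 7² / 24 = 0.75 × 49 / 24 = 1.53125 dB.
Output = -32 − 1.53125 = -33.53125 dBFS.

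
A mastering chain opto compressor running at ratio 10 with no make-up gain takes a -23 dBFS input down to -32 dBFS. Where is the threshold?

Gain reduction = -23 − (-32) = 9 dB; output overshoot = GR / (R − 1) = 9 / 9 = 1 dB.
Threshold = output − output overshoot = -32 − 1 = -33 dBFS.

-33 dBFS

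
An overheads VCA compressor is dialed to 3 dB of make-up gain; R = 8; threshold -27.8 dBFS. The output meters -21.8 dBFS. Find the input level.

-3.8 dBFS

Before make-up, the level was -21.8 − 3 = -24.8 dBFS.
Post-compression overshoot = -24.8 − (-27.8) = 3 dB.
Input overshoot = R × output overshoot = 24 dB → input = -27.8 + 24 = -3.8 dBFS.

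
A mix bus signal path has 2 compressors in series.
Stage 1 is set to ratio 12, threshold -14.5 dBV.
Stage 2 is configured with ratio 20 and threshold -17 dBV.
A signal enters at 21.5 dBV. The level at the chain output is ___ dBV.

-16.725 dBV

Stage 1: overshoot 36 dB → 36/12 = 3 dB → -11.5 dBV.
Stage 2: -11.5 dBV is 5.5 dB over -17 dBV; at 20:1 that becomes 0.275 dB over, giving -16.725 dBV.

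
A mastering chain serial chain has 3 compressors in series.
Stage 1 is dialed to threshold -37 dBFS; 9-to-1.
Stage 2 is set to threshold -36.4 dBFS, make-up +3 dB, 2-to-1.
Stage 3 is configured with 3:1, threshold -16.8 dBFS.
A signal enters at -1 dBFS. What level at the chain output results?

-31.7 dBFS

Stage 1: overshoot 36 dB → 36/9 = 4 dB → -33 dBFS.
Stage 2: overshoot 3.4 dB → 3.4/2 = 1.7 dB → -34.7 dBFS; +3 dB make-up → -31.7 dBFS.
Stage 3: -31.7 dBFS is at or below the -16.8 dBFS threshold — no compression; output -31.7 dBFS.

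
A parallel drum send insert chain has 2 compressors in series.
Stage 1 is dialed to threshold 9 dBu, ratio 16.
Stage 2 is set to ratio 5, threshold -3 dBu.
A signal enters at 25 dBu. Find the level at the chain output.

-0.4 dBu

Stage 1: overshoot 16 dB → 16/16 = 1 dB → 10 dBu.
Stage 2: overshoot 13 dB → 13/5 = 2.6 dB → -0.4 dBu.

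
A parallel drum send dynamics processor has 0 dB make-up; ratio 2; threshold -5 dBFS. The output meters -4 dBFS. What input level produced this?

-3 dBFS

Post-compression overshoot = -4 − (-5) = 1 dB.
Before 2:1 compression the overshoot was 1 × 2 = 2 dB, so input = -5 + 2 = -3 dBFS.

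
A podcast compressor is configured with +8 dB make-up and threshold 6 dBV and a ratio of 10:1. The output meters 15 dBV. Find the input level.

Before make-up, the level was 15 − 8 = 7 dBV.
Post-compression overshoot = 7 − 6 = 1 dB.
Before 10:1 compression the overshoot was 1 × 10 = 10 dB, so input = 6 + 10 = 16 dBV.

16 dBV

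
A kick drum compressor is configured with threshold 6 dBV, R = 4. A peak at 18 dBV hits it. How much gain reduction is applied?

The signal is 12 dB above threshold.
A 4:1 ratio leaves 3 dB of that excess.
Gain reduction = 12 − 3 = 9 dB.

9 dB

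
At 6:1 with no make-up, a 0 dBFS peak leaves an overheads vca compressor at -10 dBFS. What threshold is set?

Input is 12 dB above T (since output overshoot × R = input overshoot: (-10 − T)·6 = 0 − T gives T = -12 dBFS).
Check: -12 + (0 − (-12))/6 = -12 + 2 = -10 dBFS. ✓

-12 dBFS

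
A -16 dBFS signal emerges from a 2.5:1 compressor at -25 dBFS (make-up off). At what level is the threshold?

-31 dBFS

Input is 15 dB above T (since output overshoot × R = input overshoot: (-25 − T)·2.5 = -16 − T gives T = -31 dBFS).
Check: -31 + (-16 − (-31))/2.5 = -31 + 6 = -25 dBFS. ✓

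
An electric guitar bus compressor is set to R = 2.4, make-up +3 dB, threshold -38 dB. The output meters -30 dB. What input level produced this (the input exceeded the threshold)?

Before make-up, the level was -30 − 3 = -33 dB.
The compressed level sits -33 − (-38) = 5 dB over threshold.
Input overshoot = R × output overshoot = 12 dB → input = -38 + 12 = -26 dB.

-26 dB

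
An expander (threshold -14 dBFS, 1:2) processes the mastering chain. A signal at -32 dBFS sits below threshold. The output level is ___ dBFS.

-50 dBFS

Undershoot = (-14) − (-32) = 18 dB.
At 1:2, that expands to 36 dB under threshold.
Output = -14 − 36 = -50 dBFS.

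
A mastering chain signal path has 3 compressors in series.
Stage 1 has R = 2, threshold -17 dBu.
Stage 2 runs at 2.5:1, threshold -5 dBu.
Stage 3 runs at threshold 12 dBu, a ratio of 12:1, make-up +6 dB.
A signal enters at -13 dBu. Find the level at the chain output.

-9 dBu

Stage 1: -13 dBu is 4 dB over -17 dBu; at 2:1 that becomes 2 dB over, giving -15 dBu.
Stage 2: -15 dBu ≤ -5 dBu, so stage 2 doesn't engage; output -15 dBu.
Stage 3: -15 dBu is at or below the 12 dBu threshold — no compression; make-up brings it to -9 dBu.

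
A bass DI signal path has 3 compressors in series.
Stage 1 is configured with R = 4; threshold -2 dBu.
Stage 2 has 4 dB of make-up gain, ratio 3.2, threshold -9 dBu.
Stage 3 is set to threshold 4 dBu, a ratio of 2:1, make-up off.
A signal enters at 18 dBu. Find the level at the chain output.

Stage 1: overshoot 20 dB → 20/4 = 5 dB → 3 dBu.
Stage 2: 3 dBu is 12 dB over -9 dBu; at 3.2:1 that becomes 3.75 dB over, giving -5.25 dBu; +4 dB make-up → -1.25 dBu.
Stage 3: -1.25 dBu is at or below the 4 dBu threshold — no compression; output -1.25 dBu.

-1.25 dBu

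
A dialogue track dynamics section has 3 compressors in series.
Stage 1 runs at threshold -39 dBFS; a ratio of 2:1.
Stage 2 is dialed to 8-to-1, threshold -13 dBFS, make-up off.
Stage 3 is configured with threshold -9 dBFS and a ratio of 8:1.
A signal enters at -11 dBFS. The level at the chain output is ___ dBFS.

-25 dBFS

Stage 1: -11 dBFS is 28 dB over -39 dBFS; at 2:1 that becomes 14 dB over, giving -25 dBFS.
Stage 2: -25 dBFS is at or below the -13 dBFS threshold — no compression; output -25 dBFS.
Stage 3: below threshold (-25 ≤ -9); passes unchanged; output -25 dBFS.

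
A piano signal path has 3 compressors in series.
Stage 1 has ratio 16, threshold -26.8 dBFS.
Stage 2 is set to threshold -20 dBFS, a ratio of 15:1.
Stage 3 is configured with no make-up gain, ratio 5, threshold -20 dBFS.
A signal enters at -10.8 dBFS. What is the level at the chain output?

-25.8 dBFS

Stage 1: 16 dB above -26.8 dBFS, reduced 16:1 to 1 dB above → -25.8 dBFS.
Stage 2: -25.8 dBFS ≤ -20 dBFS, so stage 2 doesn't engage; output -25.8 dBFS.
Stage 3: -25.8 dBFS ≤ -20 dBFS, so stage 3 doesn't engage; output -25.8 dBFS.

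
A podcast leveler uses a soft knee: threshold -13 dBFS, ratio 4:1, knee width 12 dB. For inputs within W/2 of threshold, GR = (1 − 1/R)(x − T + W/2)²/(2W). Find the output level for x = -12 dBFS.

-13.53125 dBFS

x − T + W/2 = -12 − (-13) + 6 = 7.
GR = (1 − 1/4) × 7² / 24 = 0.75 × 49 / 24 = 1.53125 dB.
Output = -12 − 1.53125 = -13.53125 dBFS.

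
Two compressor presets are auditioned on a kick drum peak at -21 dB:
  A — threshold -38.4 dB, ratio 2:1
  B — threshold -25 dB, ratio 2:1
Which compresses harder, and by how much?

A: 17.4 dB over, compressed to 8.7 dB over, so 8.7 dB of GR.
B: 4 dB over, compressed to 2 dB over, so 2 dB of GR.
A applies 6.7 dB more gain reduction.

A, by 6.7 dB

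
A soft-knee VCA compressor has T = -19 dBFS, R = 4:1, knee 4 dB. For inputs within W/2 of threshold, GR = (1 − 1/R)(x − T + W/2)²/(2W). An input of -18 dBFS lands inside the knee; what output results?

x − T + W/2 = -18 − (-19) + 2 = 3.
GR = (1 − 1/4) × 3² / 8 = 0.75 × 9 / 8 = 0.84375 dB.
Output = -18 − 0.84375 = -18.84375 dBFS.

-18.84375 dBFS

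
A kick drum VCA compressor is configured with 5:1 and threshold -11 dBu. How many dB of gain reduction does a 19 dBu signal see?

Overshoot = 19 − (-11) = 30 dB.
A 5:1 ratio leaves 6 dB of that excess.
Gain reduction = 30 − 6 = 24 dB.

24 dB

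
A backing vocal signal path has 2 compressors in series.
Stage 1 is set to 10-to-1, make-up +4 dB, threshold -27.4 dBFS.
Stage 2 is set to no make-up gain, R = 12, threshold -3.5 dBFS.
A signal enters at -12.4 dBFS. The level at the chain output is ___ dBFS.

-21.9 dBFS

Stage 1: 15 dB above -27.4 dBFS, reduced 10:1 to 1.5 dB above → -25.9 dBFS; +4 dB make-up → -21.9 dBFS.
Stage 2: -21.9 dBFS is at or below the -3.5 dBFS threshold — no compression; output -21.9 dBFS.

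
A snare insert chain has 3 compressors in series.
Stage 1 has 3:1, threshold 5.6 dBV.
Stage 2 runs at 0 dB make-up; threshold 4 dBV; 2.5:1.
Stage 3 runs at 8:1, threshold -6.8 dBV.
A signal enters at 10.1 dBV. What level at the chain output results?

Stage 1: 4.5 dB above 5.6 dBV, reduced 3:1 to 1.5 dB above → 7.1 dBV.
Stage 2: 7.1 dBV is 3.1 dB over 4 dBV; at 2.5:1 that becomes 1.24 dB over, giving 5.24 dBV.
Stage 3: overshoot 12.04 dB → 12.04/8 = 1.505 dB → -5.295 dBV.

-5.295 dBV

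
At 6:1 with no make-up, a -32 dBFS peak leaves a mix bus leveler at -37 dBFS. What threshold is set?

Let T be the threshold. Output overshoot = (input overshoot)/R, so -37 − T = (-32 − T)/6.
6·(-37 − T) = -32 − T → 5·T = -222 − (-32) = -190.
T = -190/5 = -38 dBFS.

-38 dBFS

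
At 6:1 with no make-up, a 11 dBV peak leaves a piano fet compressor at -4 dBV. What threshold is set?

-7 dBV

Input is 18 dB above T (since output overshoot × R = input overshoot: (-4 − T)·6 = 11 − T gives T = -7 dBV).
Check: -7 + (11 − (-7))/6 = -7 + 3 = -4 dBV. ✓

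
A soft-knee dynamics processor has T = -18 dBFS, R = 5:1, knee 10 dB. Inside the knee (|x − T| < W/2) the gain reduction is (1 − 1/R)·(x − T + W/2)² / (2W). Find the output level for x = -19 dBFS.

x − T + W/2 = -19 − (-18) + 5 = 4.
GR = (1 − 1/5) × 4² / 20 = 0.8 × 16 / 20 = 0.64 dB.
Output = -19 − 0.64 = -19.64 dBFS.

-19.64 dBFS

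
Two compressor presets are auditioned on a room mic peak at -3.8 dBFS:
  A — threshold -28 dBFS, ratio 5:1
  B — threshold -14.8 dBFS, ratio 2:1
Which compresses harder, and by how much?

A: 24.2 dB over, compressed to 4.84 dB over, so 19.36 dB of GR.
B: 11 dB over, compressed to 5.5 dB over, so 5.5 dB of GR.
A reduces 13.86 dB more.

A, by 13.86 dB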